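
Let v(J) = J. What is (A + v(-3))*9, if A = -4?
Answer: -63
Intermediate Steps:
(A + v(-3))*9 = (-4 - 3)*9 = -7*9 = -63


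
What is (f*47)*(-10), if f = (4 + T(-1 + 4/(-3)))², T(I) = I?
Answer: -11750/9 ≈ -1305.6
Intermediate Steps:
f = 25/9 (f = (4 + (-1 + 4/(-3)))² = (4 + (-1 + 4*(-⅓)))² = (4 + (-1 - 4/3))² = (4 - 7/3)² = (5/3)² = 25/9 ≈ 2.7778)
(f*47)*(-10) = ((25/9)*47)*(-10) = (1175/9)*(-10) = -11750/9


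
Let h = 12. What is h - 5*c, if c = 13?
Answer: -53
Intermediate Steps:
h - 5*c = 12 - 5*13 = 12 - 65 = -53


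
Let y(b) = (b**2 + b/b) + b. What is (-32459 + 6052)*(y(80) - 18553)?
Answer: 318785304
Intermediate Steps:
y(b) = 1 + b + b**2 (y(b) = (b**2 + 1) + b = (1 + b**2) + b = 1 + b + b**2)
(-32459 + 6052)*(y(80) - 18553) = (-32459 + 6052)*((1 + 80 + 80**2) - 18553) = -26407*((1 + 80 + 6400) - 18553) = -26407*(6481 - 18553) = -26407*(-12072) = 318785304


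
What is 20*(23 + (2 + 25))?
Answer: 1000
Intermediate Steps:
20*(23 + (2 + 25)) = 20*(23 + 27) = 20*50 = 1000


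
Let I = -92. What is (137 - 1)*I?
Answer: -12512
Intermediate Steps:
(137 - 1)*I = (137 - 1)*(-92) = 136*(-92) = -12512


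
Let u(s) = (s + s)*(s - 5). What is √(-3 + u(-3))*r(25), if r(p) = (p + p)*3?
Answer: 450*√5 ≈ 1006.2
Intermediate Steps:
r(p) = 6*p (r(p) = (2*p)*3 = 6*p)
u(s) = 2*s*(-5 + s) (u(s) = (2*s)*(-5 + s) = 2*s*(-5 + s))
√(-3 + u(-3))*r(25) = √(-3 + 2*(-3)*(-5 - 3))*(6*25) = √(-3 + 2*(-3)*(-8))*150 = √(-3 + 48)*150 = √45*150 = (3*√5)*150 = 450*√5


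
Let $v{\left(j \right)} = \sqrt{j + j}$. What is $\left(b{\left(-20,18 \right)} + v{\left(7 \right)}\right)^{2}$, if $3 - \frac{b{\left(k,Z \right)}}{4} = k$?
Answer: $\left(92 + \sqrt{14}\right)^{2} \approx 9166.5$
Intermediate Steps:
$b{\left(k,Z \right)} = 12 - 4 k$
$v{\left(j \right)} = \sqrt{2} \sqrt{j}$ ($v{\left(j \right)} = \sqrt{2 j} = \sqrt{2} \sqrt{j}$)
$\left(b{\left(-20,18 \right)} + v{\left(7 \right)}\right)^{2} = \left(\left(12 - -80\right) + \sqrt{2} \sqrt{7}\right)^{2} = \left(\left(12 + 80\right) + \sqrt{14}\right)^{2} = \left(92 + \sqrt{14}\right)^{2}$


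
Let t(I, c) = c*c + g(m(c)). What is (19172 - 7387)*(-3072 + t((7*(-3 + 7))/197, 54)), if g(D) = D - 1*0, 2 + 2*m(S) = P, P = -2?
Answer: -1862030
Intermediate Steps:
m(S) = -2 (m(S) = -1 + (1/2)*(-2) = -1 - 1 = -2)
g(D) = D (g(D) = D + 0 = D)
t(I, c) = -2 + c**2 (t(I, c) = c*c - 2 = c**2 - 2 = -2 + c**2)
(19172 - 7387)*(-3072 + t((7*(-3 + 7))/197, 54)) = (19172 - 7387)*(-3072 + (-2 + 54**2)) = 11785*(-3072 + (-2 + 2916)) = 11785*(-3072 + 2914) = 11785*(-158) = -1862030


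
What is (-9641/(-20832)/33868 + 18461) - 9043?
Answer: 214347050039/22759296 ≈ 9418.0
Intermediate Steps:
(-9641/(-20832)/33868 + 18461) - 9043 = (-9641*(-1/20832)*(1/33868) + 18461) - 9043 = ((311/672)*(1/33868) + 18461) - 9043 = (311/22759296 + 18461) - 9043 = 420159363767/22759296 - 9043 = 214347050039/22759296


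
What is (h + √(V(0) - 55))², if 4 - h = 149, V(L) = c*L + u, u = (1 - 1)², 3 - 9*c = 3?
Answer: (145 - I*√55)² ≈ 20970.0 - 2150.7*I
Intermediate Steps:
c = 0 (c = ⅓ - ⅑*3 = ⅓ - ⅓ = 0)
u = 0 (u = 0² = 0)
V(L) = 0 (V(L) = 0*L + 0 = 0 + 0 = 0)
h = -145 (h = 4 - 1*149 = 4 - 149 = -145)
(h + √(V(0) - 55))² = (-145 + √(0 - 55))² = (-145 + √(-55))² = (-145 + I*√55)²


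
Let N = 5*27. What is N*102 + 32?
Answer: 13802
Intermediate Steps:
N = 135
N*102 + 32 = 135*102 + 32 = 13770 + 32 = 13802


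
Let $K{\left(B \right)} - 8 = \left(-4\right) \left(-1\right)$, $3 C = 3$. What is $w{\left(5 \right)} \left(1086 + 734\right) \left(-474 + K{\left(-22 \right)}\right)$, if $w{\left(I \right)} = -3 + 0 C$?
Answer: $2522520$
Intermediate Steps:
$C = 1$ ($C = \frac{1}{3} \cdot 3 = 1$)
$K{\left(B \right)} = 12$ ($K{\left(B \right)} = 8 - -4 = 8 + 4 = 12$)
$w{\left(I \right)} = -3$ ($w{\left(I \right)} = -3 + 0 \cdot 1 = -3 + 0 = -3$)
$w{\left(5 \right)} \left(1086 + 734\right) \left(-474 + K{\left(-22 \right)}\right) = - 3 \left(1086 + 734\right) \left(-474 + 12\right) = - 3 \cdot 1820 \left(-462\right) = \left(-3\right) \left(-840840\right) = 2522520$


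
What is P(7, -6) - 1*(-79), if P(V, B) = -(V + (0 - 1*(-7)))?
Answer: 65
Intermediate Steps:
P(V, B) = -7 - V (P(V, B) = -(V + (0 + 7)) = -(V + 7) = -(7 + V) = -7 - V)
P(7, -6) - 1*(-79) = (-7 - 1*7) - 1*(-79) = (-7 - 7) + 79 = -14 + 79 = 65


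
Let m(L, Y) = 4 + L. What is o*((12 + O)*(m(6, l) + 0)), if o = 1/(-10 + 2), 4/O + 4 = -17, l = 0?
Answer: -310/21 ≈ -14.762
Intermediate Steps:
O = -4/21 (O = 4/(-4 - 17) = 4/(-21) = 4*(-1/21) = -4/21 ≈ -0.19048)
o = -⅛ (o = 1/(-8) = -⅛ ≈ -0.12500)
o*((12 + O)*(m(6, l) + 0)) = -(12 - 4/21)*((4 + 6) + 0)/8 = -31*(10 + 0)/21 = -31*10/21 = -⅛*2480/21 = -310/21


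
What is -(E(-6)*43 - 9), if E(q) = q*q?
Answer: -1539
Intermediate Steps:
E(q) = q**2
-(E(-6)*43 - 9) = -((-6)**2*43 - 9) = -(36*43 - 9) = -(1548 - 9) = -1*1539 = -1539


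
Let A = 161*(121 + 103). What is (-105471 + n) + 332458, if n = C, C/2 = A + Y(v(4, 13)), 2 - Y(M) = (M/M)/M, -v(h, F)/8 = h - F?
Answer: 10768283/36 ≈ 2.9912e+5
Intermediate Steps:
v(h, F) = -8*h + 8*F (v(h, F) = -8*(h - F) = -8*h + 8*F)
A = 36064 (A = 161*224 = 36064)
Y(M) = 2 - 1/M (Y(M) = 2 - M/M/M = 2 - 1/M)
C = 2596751/36 (C = 2*(36064 + (2 - 1/(-8*4 + 8*13))) = 2*(36064 + (2 - 1/(-32 + 104))) = 2*(36064 + (2 - 1/72)) = 2*(36064 + 143/72) = 2*(2596751/72) = 2596751/36 ≈ 72132.)
n = 2596751/36 ≈ 72132.
(-105471 + n) + 332458 = (-105471 + 2596751/36) + 332458 = -1200205/36 + 332458 = 10768283/36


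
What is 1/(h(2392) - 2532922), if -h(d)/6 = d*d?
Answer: -1/36862906 ≈ -2.7128e-8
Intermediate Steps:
h(d) = -6*d² (h(d) = -6*d*d = -6*d²)
1/(h(2392) - 2532922) = 1/(-6*2392² - 2532922) = 1/(-6*5721664 - 2532922) = 1/(-34329984 - 2532922) = 1/(-36862906) = -1/36862906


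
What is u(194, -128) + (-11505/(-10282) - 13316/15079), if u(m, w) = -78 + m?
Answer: 18021473031/155042278 ≈ 116.24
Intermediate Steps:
u(194, -128) + (-11505/(-10282) - 13316/15079) = (-78 + 194) + (-11505/(-10282) - 13316/15079) = 116 + (-11505*(-1/10282) - 13316*1/15079) = 116 + (11505/10282 - 13316/15079) = 116 + 36568783/155042278 = 18021473031/155042278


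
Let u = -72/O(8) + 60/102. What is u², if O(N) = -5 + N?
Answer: 158404/289 ≈ 548.11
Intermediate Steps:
u = -398/17 (u = -72/(-5 + 8) + 60/102 = -72/3 + 60*(1/102) = -72*⅓ + 10/17 = -24 + 10/17 = -398/17 ≈ -23.412)
u² = (-398/17)² = 158404/289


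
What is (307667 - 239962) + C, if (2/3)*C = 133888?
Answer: 268537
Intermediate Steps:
C = 200832 (C = (3/2)*133888 = 200832)
(307667 - 239962) + C = (307667 - 239962) + 200832 = 67705 + 200832 = 268537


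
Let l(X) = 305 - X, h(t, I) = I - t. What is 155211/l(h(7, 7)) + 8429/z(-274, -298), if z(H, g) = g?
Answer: 43682033/90890 ≈ 480.60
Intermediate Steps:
155211/l(h(7, 7)) + 8429/z(-274, -298) = 155211/(305 - (7 - 1*7)) + 8429/(-298) = 155211/(305 - (7 - 7)) + 8429*(-1/298) = 155211/(305 - 1*0) - 8429/298 = 155211/(305 + 0) - 8429/298 = 155211/305 - 8429/298 = 43682033/90890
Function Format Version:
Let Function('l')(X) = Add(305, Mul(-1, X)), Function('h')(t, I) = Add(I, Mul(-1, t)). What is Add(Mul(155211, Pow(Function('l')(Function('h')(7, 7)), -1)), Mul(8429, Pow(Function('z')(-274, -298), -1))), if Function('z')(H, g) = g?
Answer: Rational(43682033, 90890) ≈ 480.60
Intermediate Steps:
Add(Mul(155211, Pow(Function('l')(Function('h')(7, 7)), -1)), Mul(8429, Pow(Function('z')(-274, -298), -1))) = Add(Mul(155211, Pow(Add(305, Mul(-1, Add(7, Mul(-1, 7)))), -1)), Mul(8429, Pow(-298, -1))) = Add(Mul(155211, Pow(Add(305, Mul(-1, Add(7, -7))), -1)), Mul(8429, Rational(-1, 298))) = Add(Mul(155211, Pow(Add(305, Mul(-1, 0)), -1)), Rational(-8429, 298)) = Add(Mul(155211, Pow(Add(305, 0), -1)), Rational(-8429, 298)) = Add(Mul(155211, Pow(305, -1)), Rational(-8429, 298)) = Add(Mul(155211, Rational(1, 305)), Rational(-8429, 298)) = Add(Rational(155211, 305), Rational(-8429, 298)) = Rational(43682033, 90890)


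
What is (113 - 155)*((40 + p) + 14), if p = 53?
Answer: -4494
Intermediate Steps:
(113 - 155)*((40 + p) + 14) = (113 - 155)*((40 + 53) + 14) = -42*(93 + 14) = -42*107 = -4494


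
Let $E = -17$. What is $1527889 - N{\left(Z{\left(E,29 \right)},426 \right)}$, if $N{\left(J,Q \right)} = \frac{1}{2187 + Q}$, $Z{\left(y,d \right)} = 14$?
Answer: $\frac{3992373956}{2613} \approx 1.5279 \cdot 10^{6}$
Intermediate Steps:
$1527889 - N{\left(Z{\left(E,29 \right)},426 \right)} = 1527889 - \frac{1}{2187 + 426} = 1527889 - \frac{1}{2613} = \frac{3992373956}{2613}$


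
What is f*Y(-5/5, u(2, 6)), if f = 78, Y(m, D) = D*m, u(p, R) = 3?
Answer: -234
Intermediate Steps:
f*Y(-5/5, u(2, 6)) = 78*(3*(-5/5)) = 78*(3*(-5*⅕)) = 78*(3*(-1)) = 78*(-3) = -234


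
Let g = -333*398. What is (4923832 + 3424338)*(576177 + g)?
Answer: 3703607183310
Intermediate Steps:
g = -132534
(4923832 + 3424338)*(576177 + g) = (4923832 + 3424338)*(576177 - 132534) = 8348170*443643 = 3703607183310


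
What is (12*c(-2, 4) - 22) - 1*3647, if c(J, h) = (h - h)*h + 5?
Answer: -3609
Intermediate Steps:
c(J, h) = 5 (c(J, h) = 0*h + 5 = 0 + 5 = 5)
(12*c(-2, 4) - 22) - 1*3647 = (12*5 - 22) - 1*3647 = (60 - 22) - 3647 = 38 - 3647 = -3609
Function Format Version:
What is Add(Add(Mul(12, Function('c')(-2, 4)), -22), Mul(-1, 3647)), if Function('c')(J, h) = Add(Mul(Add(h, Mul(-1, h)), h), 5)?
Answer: -3609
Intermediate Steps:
Function('c')(J, h) = 5 (Function('c')(J, h) = Add(Mul(0, h), 5) = Add(0, 5) = 5)
Add(Add(Mul(12, Function('c')(-2, 4)), -22), Mul(-1, 3647)) = Add(Add(Mul(12, 5), -22), Mul(-1, 3647)) = Add(Add(60, -22), -3647) = Add(38, -3647) = -3609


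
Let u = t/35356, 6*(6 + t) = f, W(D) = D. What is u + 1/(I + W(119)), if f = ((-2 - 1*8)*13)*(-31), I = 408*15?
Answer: 12565351/661758252 ≈ 0.018988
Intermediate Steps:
I = 6120
f = 4030 (f = ((-2 - 8)*13)*(-31) = -10*13*(-31) = -130*(-31) = 4030)
t = 1997/3 (t = -6 + (⅙)*4030 = -6 + 2015/3 = 1997/3 ≈ 665.67)
u = 1997/106068 (u = (1997/3)/35356 = (1997/3)*(1/35356) = 1997/106068 ≈ 0.018828)
u + 1/(I + W(119)) = 1997/106068 + 1/(6120 + 119) = 1997/106068 + 1/6239 = 12565351/661758252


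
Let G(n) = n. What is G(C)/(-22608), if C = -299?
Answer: 299/22608 ≈ 0.013225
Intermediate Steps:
G(C)/(-22608) = -299/(-22608) = -299*(-1/22608) = 299/22608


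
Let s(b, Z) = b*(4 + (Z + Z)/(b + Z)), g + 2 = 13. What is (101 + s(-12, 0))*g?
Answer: 583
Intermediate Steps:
g = 11 (g = -2 + 13 = 11)
s(b, Z) = b*(4 + 2*Z/(Z + b)) (s(b, Z) = b*(4 + (2*Z)/(Z + b)) = b*(4 + 2*Z/(Z + b)))
(101 + s(-12, 0))*g = (101 + 2*(-12)*(2*(-12) + 3*0)/(0 - 12))*11 = (101 + 2*(-12)*(-24 + 0)/(-12))*11 = (101 + 2*(-12)*(-1/12)*(-24))*11 = (101 - 48)*11 = 53*11 = 583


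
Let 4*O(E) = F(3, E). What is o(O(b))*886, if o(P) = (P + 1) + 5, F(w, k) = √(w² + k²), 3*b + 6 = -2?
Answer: 5316 + 443*√145/6 ≈ 6205.1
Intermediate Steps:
b = -8/3 (b = -2 + (⅓)*(-2) = -2 - ⅔ = -8/3 ≈ -2.6667)
F(w, k) = √(k² + w²)
O(E) = √(9 + E²)/4 (O(E) = √(E² + 3²)/4 = √(E² + 9)/4 = √(9 + E²)/4)
o(P) = 6 + P (o(P) = (1 + P) + 5 = 6 + P)
o(O(b))*886 = (6 + √(9 + (-8/3)²)/4)*886 = (6 + √(9 + 64/9)/4)*886 = (6 + √(145/9)/4)*886 = (6 + (√145/3)/4)*886 = (6 + √145/12)*886 = 5316 + 443*√145/6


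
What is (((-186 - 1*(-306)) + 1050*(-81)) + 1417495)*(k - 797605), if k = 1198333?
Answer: 533996107320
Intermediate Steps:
(((-186 - 1*(-306)) + 1050*(-81)) + 1417495)*(k - 797605) = (((-186 - 1*(-306)) + 1050*(-81)) + 1417495)*(1198333 - 797605) = (((-186 + 306) - 85050) + 1417495)*400728 = ((120 - 85050) + 1417495)*400728 = (-84930 + 1417495)*400728 = 1332565*400728 = 533996107320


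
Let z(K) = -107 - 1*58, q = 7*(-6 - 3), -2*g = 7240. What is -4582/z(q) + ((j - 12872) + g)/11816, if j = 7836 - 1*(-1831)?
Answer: 7573541/278520 ≈ 27.192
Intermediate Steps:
j = 9667 (j = 7836 + 1831 = 9667)
g = -3620 (g = -½*7240 = -3620)
q = -63 (q = 7*(-9) = -63)
z(K) = -165 (z(K) = -107 - 58 = -165)
-4582/z(q) + ((j - 12872) + g)/11816 = -4582/(-165) + ((9667 - 12872) - 3620)/11816 = -4582*(-1/165) + (-3205 - 3620)*(1/11816) = 4582/165 - 6825*1/11816 = 4582/165 - 975/1688 = 7573541/278520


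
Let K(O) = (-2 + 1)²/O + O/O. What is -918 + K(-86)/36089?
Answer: -2849154287/3103654 ≈ -918.00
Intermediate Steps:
K(O) = 1 + 1/O (K(O) = (-1)²/O + 1 = 1/O + 1 = 1 + 1/O)
-918 + K(-86)/36089 = -918 + ((1 - 86)/(-86))/36089 = -918 - 1/86*(-85)*(1/36089) = -918 + (85/86)*(1/36089) = -918 + 85/3103654 = -2849154287/3103654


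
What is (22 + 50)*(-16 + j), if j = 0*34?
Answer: -1152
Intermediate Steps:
j = 0
(22 + 50)*(-16 + j) = (22 + 50)*(-16 + 0) = 72*(-16) = -1152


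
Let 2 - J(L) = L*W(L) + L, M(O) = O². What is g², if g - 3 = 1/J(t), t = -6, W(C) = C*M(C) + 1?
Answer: 14784025/1643524 ≈ 8.9953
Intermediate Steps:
W(C) = 1 + C³ (W(C) = C*C² + 1 = C³ + 1 = 1 + C³)
J(L) = 2 - L - L*(1 + L³) (J(L) = 2 - (L*(1 + L³) + L) = 2 - (L + L*(1 + L³)) = 2 + (-L - L*(1 + L³)) = 2 - L - L*(1 + L³))
g = 3845/1282 (g = 3 + 1/(2 - 1*(-6)⁴ - 2*(-6)) = 3 + 1/(2 - 1*1296 + 12) = 3 + 1/(2 - 1296 + 12) = 3 + 1/(-1282) = 3 - 1/1282 = 3845/1282 ≈ 2.9992)
g² = (3845/1282)² = 14784025/1643524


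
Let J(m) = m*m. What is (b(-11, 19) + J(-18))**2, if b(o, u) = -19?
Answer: 93025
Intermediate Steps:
J(m) = m**2
(b(-11, 19) + J(-18))**2 = (-19 + (-18)**2)**2 = (-19 + 324)**2 = 305**2 = 93025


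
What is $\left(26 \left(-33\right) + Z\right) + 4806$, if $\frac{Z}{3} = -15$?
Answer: $3903$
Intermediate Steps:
$Z = -45$ ($Z = 3 \left(-15\right) = -45$)
$\left(26 \left(-33\right) + Z\right) + 4806 = \left(26 \left(-33\right) - 45\right) + 4806 = \left(-858 - 45\right) + 4806 = -903 + 4806 = 3903$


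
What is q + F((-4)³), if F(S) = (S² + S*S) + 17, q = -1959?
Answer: 6250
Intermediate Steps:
F(S) = 17 + 2*S² (F(S) = (S² + S²) + 17 = 2*S² + 17 = 17 + 2*S²)
q + F((-4)³) = -1959 + (17 + 2*((-4)³)²) = -1959 + (17 + 2*(-64)²) = -1959 + (17 + 2*4096) = -1959 + (17 + 8192) = -1959 + 8209 = 6250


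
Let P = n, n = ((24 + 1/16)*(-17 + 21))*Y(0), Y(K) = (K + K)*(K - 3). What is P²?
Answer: 0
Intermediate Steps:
Y(K) = 2*K*(-3 + K) (Y(K) = (2*K)*(-3 + K) = 2*K*(-3 + K))
n = 0 (n = ((24 + 1/16)*(-17 + 21))*(2*0*(-3 + 0)) = ((24 + 1/16)*4)*(2*0*(-3)) = ((385/16)*4)*0 = (385/4)*0 = 0)
P = 0
P² = 0² = 0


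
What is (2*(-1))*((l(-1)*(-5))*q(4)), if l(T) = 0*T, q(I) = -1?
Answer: 0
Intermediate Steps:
l(T) = 0
(2*(-1))*((l(-1)*(-5))*q(4)) = (2*(-1))*((0*(-5))*(-1)) = -0*(-1) = -2*0 = 0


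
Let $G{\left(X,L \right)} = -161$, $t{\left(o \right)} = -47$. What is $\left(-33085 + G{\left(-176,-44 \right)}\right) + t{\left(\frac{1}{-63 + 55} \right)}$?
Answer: $-33293$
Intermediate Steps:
$\left(-33085 + G{\left(-176,-44 \right)}\right) + t{\left(\frac{1}{-63 + 55} \right)} = \left(-33085 - 161\right) - 47 = -33246 - 47 = -33293$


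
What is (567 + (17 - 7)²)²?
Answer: 444889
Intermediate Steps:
(567 + (17 - 7)²)² = (567 + 10²)² = (567 + 100)² = 667² = 444889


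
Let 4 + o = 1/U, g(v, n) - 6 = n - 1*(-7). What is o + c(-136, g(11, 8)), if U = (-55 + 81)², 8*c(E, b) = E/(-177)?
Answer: -466939/119652 ≈ -3.9025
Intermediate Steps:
g(v, n) = 13 + n (g(v, n) = 6 + (n - 1*(-7)) = 6 + (n + 7) = 6 + (7 + n) = 13 + n)
c(E, b) = -E/1416 (c(E, b) = (E/(-177))/8 = (E*(-1/177))/8 = (-E/177)/8 = -E/1416)
U = 676 (U = 26² = 676)
o = -2703/676 (o = -4 + 1/676 = -2703/676 ≈ -3.9985)
o + c(-136, g(11, 8)) = -2703/676 - 1/1416*(-136) = -2703/676 + 17/177 = -466939/119652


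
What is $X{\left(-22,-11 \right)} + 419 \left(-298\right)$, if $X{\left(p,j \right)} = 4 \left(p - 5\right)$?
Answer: $-124970$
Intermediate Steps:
$X{\left(p,j \right)} = -20 + 4 p$ ($X{\left(p,j \right)} = 4 \left(-5 + p\right) = -20 + 4 p$)
$X{\left(-22,-11 \right)} + 419 \left(-298\right) = \left(-20 + 4 \left(-22\right)\right) + 419 \left(-298\right) = \left(-20 - 88\right) - 124862 = -108 - 124862 = -124970$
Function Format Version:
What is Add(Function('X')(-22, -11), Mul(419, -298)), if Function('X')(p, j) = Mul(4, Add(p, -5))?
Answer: -124970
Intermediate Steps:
Function('X')(p, j) = Add(-20, Mul(4, p)) (Function('X')(p, j) = Mul(4, Add(-5, p)) = Add(-20, Mul(4, p)))
Add(Function('X')(-22, -11), Mul(419, -298)) = Add(Add(-20, Mul(4, -22)), Mul(419, -298)) = Add(Add(-20, -88), -124862) = Add(-108, -124862) = -124970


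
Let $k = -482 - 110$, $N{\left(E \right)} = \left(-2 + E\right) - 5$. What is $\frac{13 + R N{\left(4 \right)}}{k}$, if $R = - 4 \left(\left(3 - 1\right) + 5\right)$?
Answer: $- \frac{97}{592} \approx -0.16385$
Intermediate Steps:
$N{\left(E \right)} = -7 + E$
$R = -28$ ($R = - 4 \left(\left(3 - 1\right) + 5\right) = - 4 \left(2 + 5\right) = \left(-4\right) 7 = -28$)
$k = -592$ ($k = -482 - 110 = -592$)
$\frac{13 + R N{\left(4 \right)}}{k} = \frac{13 - 28 \left(-7 + 4\right)}{-592} = \left(13 - -84\right) \left(- \frac{1}{592}\right) = \left(13 + 84\right) \left(- \frac{1}{592}\right) = 97 \left(- \frac{1}{592}\right) = - \frac{97}{592}$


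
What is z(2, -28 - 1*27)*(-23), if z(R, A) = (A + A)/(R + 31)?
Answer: 230/3 ≈ 76.667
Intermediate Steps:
z(R, A) = 2*A/(31 + R) (z(R, A) = (2*A)/(31 + R) = 2*A/(31 + R))
z(2, -28 - 1*27)*(-23) = (2*(-28 - 1*27)/(31 + 2))*(-23) = (2*(-28 - 27)/33)*(-23) = (2*(-55)*(1/33))*(-23) = -10/3*(-23) = 230/3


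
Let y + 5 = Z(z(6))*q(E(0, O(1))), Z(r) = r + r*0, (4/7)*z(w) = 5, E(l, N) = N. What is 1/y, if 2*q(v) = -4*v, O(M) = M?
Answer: -2/45 ≈ -0.044444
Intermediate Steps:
z(w) = 35/4 (z(w) = (7/4)*5 = 35/4)
q(v) = -2*v (q(v) = (-4*v)/2 = -2*v)
Z(r) = r (Z(r) = r + 0 = r)
y = -45/2 (y = -5 + 35*(-2*1)/4 = -5 + (35/4)*(-2) = -5 - 35/2 = -45/2 ≈ -22.500)
1/y = 1/(-45/2) = -2/45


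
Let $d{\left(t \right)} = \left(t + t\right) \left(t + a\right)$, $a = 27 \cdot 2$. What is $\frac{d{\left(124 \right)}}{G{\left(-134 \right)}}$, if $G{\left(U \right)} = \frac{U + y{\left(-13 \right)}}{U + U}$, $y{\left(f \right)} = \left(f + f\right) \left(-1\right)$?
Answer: $\frac{2957648}{27} \approx 1.0954 \cdot 10^{5}$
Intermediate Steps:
$a = 54$
$d{\left(t \right)} = 2 t \left(54 + t\right)$ ($d{\left(t \right)} = \left(t + t\right) \left(t + 54\right) = 2 t \left(54 + t\right)$)
$y{\left(f \right)} = - 2 f$ ($y{\left(f \right)} = 2 f \left(-1\right) = - 2 f$)
$G{\left(U \right)} = \frac{26 + U}{2 U}$ ($G{\left(U \right)} = \frac{U - -26}{U + U} = \frac{U + 26}{2 U} = \left(26 + U\right) \frac{1}{2 U} = \frac{26 + U}{2 U}$)
$\frac{d{\left(124 \right)}}{G{\left(-134 \right)}} = \frac{2 \cdot 124 \left(54 + 124\right)}{\frac{1}{2} \frac{1}{-134} \left(26 - 134\right)} = \frac{2 \cdot 124 \cdot 178}{\frac{1}{2} \left(- \frac{1}{134}\right) \left(-108\right)} = \frac{44144}{\frac{27}{67}} = 44144 \cdot \frac{67}{27} = \frac{2957648}{27}$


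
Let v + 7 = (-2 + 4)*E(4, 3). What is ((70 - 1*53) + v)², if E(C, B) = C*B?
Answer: 1156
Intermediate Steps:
E(C, B) = B*C
v = 17 (v = -7 + (-2 + 4)*(3*4) = -7 + 2*12 = -7 + 24 = 17)
((70 - 1*53) + v)² = ((70 - 1*53) + 17)² = ((70 - 53) + 17)² = (17 + 17)² = 34² = 1156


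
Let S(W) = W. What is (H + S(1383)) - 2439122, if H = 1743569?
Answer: -694170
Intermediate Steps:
(H + S(1383)) - 2439122 = (1743569 + 1383) - 2439122 = 1744952 - 2439122 = -694170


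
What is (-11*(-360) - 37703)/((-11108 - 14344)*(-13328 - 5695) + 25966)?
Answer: -33743/484199362 ≈ -6.9688e-5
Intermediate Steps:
(-11*(-360) - 37703)/((-11108 - 14344)*(-13328 - 5695) + 25966) = (3960 - 37703)/(-25452*(-19023) + 25966) = -33743/(484173396 + 25966) = -33743/484199362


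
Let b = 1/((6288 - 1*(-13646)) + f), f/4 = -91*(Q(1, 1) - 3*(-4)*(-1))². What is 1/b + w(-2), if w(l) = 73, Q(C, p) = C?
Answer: -24037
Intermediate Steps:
f = -44044 (f = 4*(-91*(1 - 3*(-4)*(-1))²) = 4*(-91*(1 + 12*(-1))²) = 4*(-91*(1 - 12)²) = 4*(-91*(-11)²) = 4*(-91*121) = 4*(-11011) = -44044)
b = -1/24110 (b = 1/((6288 - 1*(-13646)) - 44044) = 1/((6288 + 13646) - 44044) = 1/(19934 - 44044) = 1/(-24110) = -1/24110 ≈ -4.1477e-5)
1/b + w(-2) = 1/(-1/24110) + 73 = -24110 + 73 = -24037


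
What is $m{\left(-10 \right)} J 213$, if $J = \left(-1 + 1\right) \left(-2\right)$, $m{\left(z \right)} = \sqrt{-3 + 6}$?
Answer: $0$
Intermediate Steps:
$m{\left(z \right)} = \sqrt{3}$
$J = 0$ ($J = 0 \left(-2\right) = 0$)
$m{\left(-10 \right)} J 213 = \sqrt{3} \cdot 0 \cdot 213 = 0 \cdot 213 = 0$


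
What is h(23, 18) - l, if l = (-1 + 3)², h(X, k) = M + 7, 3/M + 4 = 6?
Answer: 9/2 ≈ 4.5000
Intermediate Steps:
M = 3/2 (M = 3/(-4 + 6) = 3/2 ≈ 1.5000)
h(X, k) = 17/2 (h(X, k) = 3/2 + 7 = 17/2)
l = 4 (l = 2² = 4)
h(23, 18) - l = 17/2 - 1*4 = 17/2 - 4 = 9/2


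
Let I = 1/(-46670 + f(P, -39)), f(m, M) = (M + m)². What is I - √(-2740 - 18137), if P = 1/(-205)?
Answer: -42025/1897370734 - I*√20877 ≈ -2.2149e-5 - 144.49*I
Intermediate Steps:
P = -1/205 ≈ -0.0048781
I = -42025/1897370734 (I = 1/(-46670 + (-39 - 1/205)²) = 1/(-46670 + (-7996/205)²) = 1/(-46670 + 63936016/42025) = 1/(-1897370734/42025) = -42025/1897370734 ≈ -2.2149e-5)
I - √(-2740 - 18137) = -42025/1897370734 - √(-2740 - 18137) = -42025/1897370734 - √(-20877) = -42025/1897370734 - I*√20877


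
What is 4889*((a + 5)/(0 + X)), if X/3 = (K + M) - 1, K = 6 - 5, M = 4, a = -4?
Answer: 4889/12 ≈ 407.42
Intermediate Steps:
K = 1
X = 12 (X = 3*((1 + 4) - 1) = 3*(5 - 1) = 3*4 = 12)
4889*((a + 5)/(0 + X)) = 4889*((-4 + 5)/(0 + 12)) = 4889*(1/12) = 4889/12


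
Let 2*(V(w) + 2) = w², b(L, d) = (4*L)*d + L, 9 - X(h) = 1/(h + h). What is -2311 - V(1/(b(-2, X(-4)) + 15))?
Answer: -16624801/7200 ≈ -2309.0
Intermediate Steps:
X(h) = 9 - 1/(2*h) (X(h) = 9 - 1/(h + h) = 9 - 1/(2*h))
b(L, d) = L + 4*L*d (b(L, d) = 4*L*d + L = L + 4*L*d)
V(w) = -2 + w²/2
-2311 - V(1/(b(-2, X(-4)) + 15)) = -2311 - (-2 + (1/(-2*(1 + 4*(9 - ½/(-4))) + 15))²/2) = -2311 - (-2 + (1/(-2*(1 + 4*(9 - ½*(-¼))) + 15))²/2) = -2311 - (-2 + (1/(-2*(1 + 4*(9 + ⅛)) + 15))²/2) = -2311 - (-2 + (1/(-2*(1 + 4*(73/8)) + 15))²/2) = -2311 - (-2 + (1/(-2*(1 + 73/2) + 15))²/2) = -2311 - (-2 + (1/(-2*75/2 + 15))²/2) = -2311 - (-2 + (1/(-75 + 15))²/2) = -2311 - (-2 + (1/(-60))²/2) = -2311 - (-2 + (-1/60)²/2) = -2311 - (-2 + (½)*(1/3600)) = -2311 - (-2 + 1/7200) = -2311 - 1*(-14399/7200) = -2311 + 14399/7200 = -16624801/7200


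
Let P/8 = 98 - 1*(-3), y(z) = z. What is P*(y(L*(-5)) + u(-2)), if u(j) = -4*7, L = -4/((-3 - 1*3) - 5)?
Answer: -265024/11 ≈ -24093.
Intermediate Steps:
L = 4/11 (L = -4/((-3 - 3) - 5) = -4/(-6 - 5) = -4/(-11) = -4*(-1/11) = 4/11 ≈ 0.36364)
u(j) = -28
P = 808 (P = 8*(98 - 1*(-3)) = 8*(98 + 3) = 8*101 = 808)
P*(y(L*(-5)) + u(-2)) = 808*((4/11)*(-5) - 28) = 808*(-20/11 - 28) = 808*(-328/11) = -265024/11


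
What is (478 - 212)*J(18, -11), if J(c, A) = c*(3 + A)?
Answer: -38304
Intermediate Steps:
(478 - 212)*J(18, -11) = (478 - 212)*(18*(3 - 11)) = 266*(18*(-8)) = 266*(-144) = -38304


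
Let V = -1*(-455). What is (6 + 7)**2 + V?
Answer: 624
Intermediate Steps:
V = 455
(6 + 7)**2 + V = (6 + 7)**2 + 455 = 13**2 + 455 = 169 + 455 = 624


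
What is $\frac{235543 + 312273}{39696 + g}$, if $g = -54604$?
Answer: $- \frac{136954}{3727} \approx -36.746$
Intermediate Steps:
$\frac{235543 + 312273}{39696 + g} = \frac{235543 + 312273}{39696 - 54604} = \frac{547816}{-14908} = 547816 \left(- \frac{1}{14908}\right) = - \frac{136954}{3727}$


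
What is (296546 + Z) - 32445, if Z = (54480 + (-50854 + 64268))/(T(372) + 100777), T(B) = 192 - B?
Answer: 26567836191/100597 ≈ 2.6410e+5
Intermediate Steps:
Z = 67894/100597 (Z = (54480 + (-50854 + 64268))/((192 - 1*372) + 100777) = (54480 + 13414)/((192 - 372) + 100777) = 67894/(-180 + 100777) = 67894/100597 ≈ 0.67491)
(296546 + Z) - 32445 = (296546 + 67894/100597) - 32445 = 29831705856/100597 - 32445 = 26567836191/100597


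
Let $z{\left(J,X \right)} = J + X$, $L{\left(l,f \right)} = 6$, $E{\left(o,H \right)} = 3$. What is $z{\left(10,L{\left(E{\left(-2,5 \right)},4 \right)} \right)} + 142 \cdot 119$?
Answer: $16914$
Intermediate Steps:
$z{\left(10,L{\left(E{\left(-2,5 \right)},4 \right)} \right)} + 142 \cdot 119 = \left(10 + 6\right) + 142 \cdot 119 = 16 + 16898 = 16914$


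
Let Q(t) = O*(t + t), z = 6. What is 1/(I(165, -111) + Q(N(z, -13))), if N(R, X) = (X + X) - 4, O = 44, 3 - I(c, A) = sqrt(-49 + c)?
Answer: -2637/6953653 + 2*sqrt(29)/6953653 ≈ -0.00037768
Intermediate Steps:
I(c, A) = 3 - sqrt(-49 + c)
N(R, X) = -4 + 2*X (N(R, X) = 2*X - 4 = -4 + 2*X)
Q(t) = 88*t (Q(t) = 44*(t + t) = 44*(2*t) = 88*t)
1/(I(165, -111) + Q(N(z, -13))) = 1/((3 - sqrt(-49 + 165)) + 88*(-4 + 2*(-13))) = 1/((3 - sqrt(116)) + 88*(-4 - 26)) = 1/((3 - 2*sqrt(29)) + 88*(-30)) = 1/((3 - 2*sqrt(29)) - 2640) = 1/(-2637 - 2*sqrt(29))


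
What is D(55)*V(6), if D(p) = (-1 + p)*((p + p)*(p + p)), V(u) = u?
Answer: 3920400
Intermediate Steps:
D(p) = 4*p**2*(-1 + p) (D(p) = (-1 + p)*((2*p)*(2*p)) = (-1 + p)*(4*p**2) = 4*p**2*(-1 + p))
D(55)*V(6) = (4*55**2*(-1 + 55))*6 = (4*3025*54)*6 = 653400*6 = 3920400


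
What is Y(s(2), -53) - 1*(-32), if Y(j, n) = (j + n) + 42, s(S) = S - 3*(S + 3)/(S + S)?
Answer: 77/4 ≈ 19.250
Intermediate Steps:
s(S) = S - 3*(3 + S)/(2*S)
Y(j, n) = 42 + j + n
Y(s(2), -53) - 1*(-32) = (42 + (-3/2 + 2 - 9/2/2) - 53) - 1*(-32) = (42 + (-3/2 + 2 - 9/2*1/2) - 53) + 32 = (42 + (-3/2 + 2 - 9/4) - 53) + 32 = (42 - 7/4 - 53) + 32 = -51/4 + 32 = 77/4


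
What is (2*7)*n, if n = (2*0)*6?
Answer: 0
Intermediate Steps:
n = 0 (n = 0*6 = 0)
(2*7)*n = (2*7)*0 = 14*0 = 0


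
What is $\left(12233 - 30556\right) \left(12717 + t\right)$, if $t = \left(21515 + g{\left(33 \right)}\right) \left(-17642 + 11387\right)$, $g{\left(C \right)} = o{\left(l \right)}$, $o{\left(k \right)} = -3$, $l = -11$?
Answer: $2465265158289$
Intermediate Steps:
$g{\left(C \right)} = -3$
$t = -134557560$ ($t = \left(21515 - 3\right) \left(-17642 + 11387\right) = 21512 \left(-6255\right) = -134557560$)
$\left(12233 - 30556\right) \left(12717 + t\right) = \left(12233 - 30556\right) \left(12717 - 134557560\right) = \left(-18323\right) \left(-134544843\right) = 2465265158289$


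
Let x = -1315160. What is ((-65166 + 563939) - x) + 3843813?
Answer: 5657746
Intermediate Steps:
((-65166 + 563939) - x) + 3843813 = ((-65166 + 563939) - 1*(-1315160)) + 3843813 = (498773 + 1315160) + 3843813 = 1813933 + 3843813 = 5657746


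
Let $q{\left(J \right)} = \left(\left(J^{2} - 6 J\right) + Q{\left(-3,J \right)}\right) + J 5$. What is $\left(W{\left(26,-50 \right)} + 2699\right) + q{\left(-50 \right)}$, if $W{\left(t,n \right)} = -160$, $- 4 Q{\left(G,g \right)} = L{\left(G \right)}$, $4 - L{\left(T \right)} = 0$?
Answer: $5088$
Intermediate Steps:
$L{\left(T \right)} = 4$ ($L{\left(T \right)} = 4 - 0 = 4 + 0 = 4$)
$Q{\left(G,g \right)} = -1$ ($Q{\left(G,g \right)} = \left(- \frac{1}{4}\right) 4 = -1$)
$q{\left(J \right)} = -1 + J^{2} - J$ ($q{\left(J \right)} = \left(\left(J^{2} - 6 J\right) - 1\right) + J 5 = \left(-1 + J^{2} - 6 J\right) + 5 J = -1 + J^{2} - J$)
$\left(W{\left(26,-50 \right)} + 2699\right) + q{\left(-50 \right)} = \left(-160 + 2699\right) - \left(-49 - 2500\right) = 2539 + \left(-1 + 2500 + 50\right) = 2539 + 2549 = 5088$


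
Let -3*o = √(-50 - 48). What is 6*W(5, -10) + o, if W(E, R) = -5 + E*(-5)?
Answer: -180 - 7*I*√2/3 ≈ -180.0 - 3.2998*I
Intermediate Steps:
W(E, R) = -5 - 5*E
o = -7*I*√2/3 (o = -√(-50 - 48)/3 = -7*I*√2/3 ≈ -3.2998*I)
6*W(5, -10) + o = 6*(-5 - 5*5) - 7*I*√2/3 = 6*(-5 - 25) - 7*I*√2/3 = 6*(-30) - 7*I*√2/3 = -180 - 7*I*√2/3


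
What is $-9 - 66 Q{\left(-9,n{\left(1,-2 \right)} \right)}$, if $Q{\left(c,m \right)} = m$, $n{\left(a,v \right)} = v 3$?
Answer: $387$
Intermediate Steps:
$n{\left(a,v \right)} = 3 v$
$-9 - 66 Q{\left(-9,n{\left(1,-2 \right)} \right)} = -9 - 66 \cdot 3 \left(-2\right) = -9 - -396 = -9 + 396 = 387$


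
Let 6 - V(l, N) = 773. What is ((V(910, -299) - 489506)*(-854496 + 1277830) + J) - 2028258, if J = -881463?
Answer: -207552139903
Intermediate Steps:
V(l, N) = -767 (V(l, N) = 6 - 1*773 = 6 - 773 = -767)
((V(910, -299) - 489506)*(-854496 + 1277830) + J) - 2028258 = ((-767 - 489506)*(-854496 + 1277830) - 881463) - 2028258 = (-490273*423334 - 881463) - 2028258 = (-207549230182 - 881463) - 2028258 = -207550111645 - 2028258 = -207552139903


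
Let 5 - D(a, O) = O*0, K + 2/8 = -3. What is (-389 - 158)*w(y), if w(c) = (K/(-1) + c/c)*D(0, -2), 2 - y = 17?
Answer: -46495/4 ≈ -11624.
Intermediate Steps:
y = -15 (y = 2 - 1*17 = 2 - 17 = -15)
K = -13/4 (K = -1/4 - 3 = -13/4 ≈ -3.2500)
D(a, O) = 5 (D(a, O) = 5 - O*0 = 5 - 1*0 = 5 + 0 = 5)
w(c) = 85/4 (w(c) = (-13/4/(-1) + c/c)*5 = (-13/4*(-1) + 1)*5 = (13/4 + 1)*5 = (17/4)*5 = 85/4)
(-389 - 158)*w(y) = (-389 - 158)*(85/4) = -547*85/4 = -46495/4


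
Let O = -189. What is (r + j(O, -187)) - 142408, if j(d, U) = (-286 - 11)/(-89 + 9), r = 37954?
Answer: -8356023/80 ≈ -1.0445e+5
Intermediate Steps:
j(d, U) = 297/80 (j(d, U) = -297/(-80) = -297*(-1/80) = 297/80)
(r + j(O, -187)) - 142408 = (37954 + 297/80) - 142408 = 3036617/80 - 142408 = -8356023/80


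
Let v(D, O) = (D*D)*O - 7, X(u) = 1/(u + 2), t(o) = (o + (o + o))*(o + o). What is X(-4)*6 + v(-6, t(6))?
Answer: 7766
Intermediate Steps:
t(o) = 6*o**2 (t(o) = (o + 2*o)*(2*o) = (3*o)*(2*o) = 6*o**2)
X(u) = 1/(2 + u)
v(D, O) = -7 + O*D**2 (v(D, O) = D**2*O - 7 = O*D**2 - 7 = -7 + O*D**2)
X(-4)*6 + v(-6, t(6)) = 6/(2 - 4) + (-7 + (6*6**2)*(-6)**2) = 6/(-2) + (-7 + (6*36)*36) = -1/2*6 + (-7 + 216*36) = -3 + (-7 + 7776) = -3 + 7769 = 7766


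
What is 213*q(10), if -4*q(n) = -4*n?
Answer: 2130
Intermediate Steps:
q(n) = n (q(n) = -(-1)*n = n)
213*q(10) = 213*10 = 2130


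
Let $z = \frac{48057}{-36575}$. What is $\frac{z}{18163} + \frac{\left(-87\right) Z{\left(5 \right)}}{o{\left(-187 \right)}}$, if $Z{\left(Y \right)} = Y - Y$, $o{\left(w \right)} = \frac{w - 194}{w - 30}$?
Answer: $- \frac{48057}{664311725} \approx -7.2341 \cdot 10^{-5}$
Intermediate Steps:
$o{\left(w \right)} = \frac{-194 + w}{-30 + w}$
$Z{\left(Y \right)} = 0$
$z = - \frac{48057}{36575}$ ($z = 48057 \left(- \frac{1}{36575}\right) = - \frac{48057}{36575} \approx -1.3139$)
$\frac{z}{18163} + \frac{\left(-87\right) Z{\left(5 \right)}}{o{\left(-187 \right)}} = - \frac{48057}{36575 \cdot 18163} + \frac{\left(-87\right) 0}{\frac{1}{-30 - 187} \left(-194 - 187\right)} = \left(- \frac{48057}{36575}\right) \frac{1}{18163} + \frac{0}{\frac{1}{-217} \left(-381\right)} = - \frac{48057}{664311725} + \frac{0}{\left(- \frac{1}{217}\right) \left(-381\right)} = - \frac{48057}{664311725} + \frac{0}{\frac{381}{217}} = - \frac{48057}{664311725} + 0 \cdot \frac{217}{381} = - \frac{48057}{664311725} + 0 = - \frac{48057}{664311725}$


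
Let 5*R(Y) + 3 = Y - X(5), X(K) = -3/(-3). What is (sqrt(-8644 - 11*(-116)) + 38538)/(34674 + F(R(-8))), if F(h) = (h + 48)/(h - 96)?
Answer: 1580058/1421615 + 82*I*sqrt(1842)/1421615 ≈ 1.1115 + 0.0024756*I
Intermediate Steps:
X(K) = 1 (X(K) = -3*(-1/3) = 1)
R(Y) = -4/5 + Y/5 (R(Y) = -3/5 + (Y - 1*1)/5 = -3/5 + (Y - 1)/5 = -3/5 + (-1 + Y)/5 = -3/5 + (-1/5 + Y/5) = -4/5 + Y/5)
F(h) = (48 + h)/(-96 + h)
(sqrt(-8644 - 11*(-116)) + 38538)/(34674 + F(R(-8))) = (sqrt(-8644 - 11*(-116)) + 38538)/(34674 + (48 + (-4/5 + (1/5)*(-8)))/(-96 + (-4/5 + (1/5)*(-8)))) = (sqrt(-8644 + 1276) + 38538)/(34674 + (48 + (-4/5 - 8/5))/(-96 + (-4/5 - 8/5))) = (sqrt(-7368) + 38538)/(34674 + (48 - 12/5)/(-96 - 12/5)) = (2*I*sqrt(1842) + 38538)/(34674 + (228/5)/(-492/5)) = (38538 + 2*I*sqrt(1842))/(34674 - 5/492*228/5) = (38538 + 2*I*sqrt(1842))/(34674 - 19/41) = (38538 + 2*I*sqrt(1842))/(1421615/41) = (38538 + 2*I*sqrt(1842))*(41/1421615) = 1580058/1421615 + 82*I*sqrt(1842)/1421615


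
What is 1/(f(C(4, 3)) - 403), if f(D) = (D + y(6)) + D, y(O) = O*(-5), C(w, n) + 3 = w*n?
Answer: -1/415 ≈ -0.0024096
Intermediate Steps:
C(w, n) = -3 + n*w (C(w, n) = -3 + w*n = -3 + n*w)
y(O) = -5*O
f(D) = -30 + 2*D (f(D) = (D - 5*6) + D = (D - 30) + D = (-30 + D) + D = -30 + 2*D)
1/(f(C(4, 3)) - 403) = 1/((-30 + 2*(-3 + 3*4)) - 403) = 1/((-30 + 2*(-3 + 12)) - 403) = 1/((-30 + 2*9) - 403) = 1/((-30 + 18) - 403) = 1/(-12 - 403) = 1/(-415) = -1/415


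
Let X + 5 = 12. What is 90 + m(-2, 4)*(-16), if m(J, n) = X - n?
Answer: 42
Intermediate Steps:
X = 7 (X = -5 + 12 = 7)
m(J, n) = 7 - n
90 + m(-2, 4)*(-16) = 90 + (7 - 1*4)*(-16) = 90 + (7 - 4)*(-16) = 90 + 3*(-16) = 90 - 48 = 42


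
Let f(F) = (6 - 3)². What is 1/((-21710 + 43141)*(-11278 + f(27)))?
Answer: -1/241505939 ≈ -4.1407e-9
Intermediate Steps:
f(F) = 9 (f(F) = 3² = 9)
1/((-21710 + 43141)*(-11278 + f(27))) = 1/((-21710 + 43141)*(-11278 + 9)) = 1/(21431*(-11269)) = 1/(-241505939) = -1/241505939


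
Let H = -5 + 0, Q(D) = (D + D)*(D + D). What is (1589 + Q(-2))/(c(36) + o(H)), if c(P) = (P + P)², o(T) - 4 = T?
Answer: 1605/5183 ≈ 0.30967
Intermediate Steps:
Q(D) = 4*D² (Q(D) = (2*D)*(2*D) = 4*D²)
H = -5
o(T) = 4 + T
c(P) = 4*P² (c(P) = (2*P)² = 4*P²)
(1589 + Q(-2))/(c(36) + o(H)) = (1589 + 4*(-2)²)/(4*36² + (4 - 5)) = (1589 + 4*4)/(4*1296 - 1) = (1589 + 16)/(5184 - 1) = 1605/5183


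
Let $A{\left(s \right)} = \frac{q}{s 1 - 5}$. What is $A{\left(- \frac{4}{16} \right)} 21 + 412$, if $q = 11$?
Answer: $368$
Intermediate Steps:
$A{\left(s \right)} = \frac{11}{-5 + s}$ ($A{\left(s \right)} = \frac{11}{s 1 - 5} = \frac{11}{s - 5} = \frac{11}{-5 + s}$)
$A{\left(- \frac{4}{16} \right)} 21 + 412 = \frac{11}{-5 - \frac{4}{16}} \cdot 21 + 412 = \frac{11}{-5 - \frac{1}{4}} \cdot 21 + 412 = \frac{11}{- \frac{21}{4}} \cdot 21 + 412 = 11 \left(- \frac{4}{21}\right) 21 + 412 = \left(- \frac{44}{21}\right) 21 + 412 = -44 + 412 = 368$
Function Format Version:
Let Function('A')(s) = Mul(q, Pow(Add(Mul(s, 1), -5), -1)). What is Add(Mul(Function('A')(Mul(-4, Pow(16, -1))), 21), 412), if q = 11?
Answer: 368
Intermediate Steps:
Function('A')(s) = Mul(11, Pow(Add(-5, s), -1)) (Function('A')(s) = Mul(11, Pow(Add(Mul(s, 1), -5), -1)) = Mul(11, Pow(Add(s, -5), -1)) = Mul(11, Pow(Add(-5, s), -1)))
Add(Mul(Function('A')(Mul(-4, Pow(16, -1))), 21), 412) = Add(Mul(Mul(11, Pow(Add(-5, Mul(-4, Pow(16, -1))), -1)), 21), 412) = Add(Mul(Mul(11, Pow(Add(-5, Mul(-4, Rational(1, 16))), -1)), 21), 412) = Add(Mul(Mul(11, Pow(Add(-5, Rational(-1, 4)), -1)), 21), 412) = Add(Mul(Mul(11, Pow(Rational(-21, 4), -1)), 21), 412) = Add(Mul(Mul(11, Rational(-4, 21)), 21), 412) = Add(Mul(Rational(-44, 21), 21), 412) = Add(-44, 412) = 368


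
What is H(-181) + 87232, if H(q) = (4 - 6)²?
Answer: 87236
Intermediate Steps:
H(q) = 4 (H(q) = (-2)² = 4)
H(-181) + 87232 = 4 + 87232 = 87236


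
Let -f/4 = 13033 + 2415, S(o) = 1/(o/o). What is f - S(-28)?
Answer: -61793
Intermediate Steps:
S(o) = 1 (S(o) = 1/1 = 1)
f = -61792 (f = -4*(13033 + 2415) = -4*15448 = -61792)
f - S(-28) = -61792 - 1*1 = -61792 - 1 = -61793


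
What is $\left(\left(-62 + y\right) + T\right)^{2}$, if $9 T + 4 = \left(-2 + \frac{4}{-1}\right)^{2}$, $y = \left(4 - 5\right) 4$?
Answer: $\frac{315844}{81} \approx 3899.3$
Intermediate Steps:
$y = -4$ ($y = \left(-1\right) 4 = -4$)
$T = \frac{32}{9}$ ($T = - \frac{4}{9} + \frac{\left(-2 + \frac{4}{-1}\right)^{2}}{9} = - \frac{4}{9} + \frac{\left(-2 + 4 \left(-1\right)\right)^{2}}{9} = - \frac{4}{9} + \frac{\left(-2 - 4\right)^{2}}{9} = - \frac{4}{9} + \frac{\left(-6\right)^{2}}{9} = - \frac{4}{9} + \frac{1}{9} \cdot 36 = - \frac{4}{9} + 4 = \frac{32}{9} \approx 3.5556$)
$\left(\left(-62 + y\right) + T\right)^{2} = \left(\left(-62 - 4\right) + \frac{32}{9}\right)^{2} = \left(-66 + \frac{32}{9}\right)^{2} = \left(- \frac{562}{9}\right)^{2} = \frac{315844}{81}$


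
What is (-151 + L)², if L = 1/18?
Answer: 7382089/324 ≈ 22784.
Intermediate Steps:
L = 1/18 ≈ 0.055556
(-151 + L)² = (-151 + 1/18)² = (-2717/18)² = 7382089/324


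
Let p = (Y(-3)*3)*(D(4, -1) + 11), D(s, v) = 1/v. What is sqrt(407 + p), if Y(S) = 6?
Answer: sqrt(587) ≈ 24.228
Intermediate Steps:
p = 180 (p = (6*3)*(1/(-1) + 11) = 18*(-1 + 11) = 18*10 = 180)
sqrt(407 + p) = sqrt(407 + 180) = sqrt(587)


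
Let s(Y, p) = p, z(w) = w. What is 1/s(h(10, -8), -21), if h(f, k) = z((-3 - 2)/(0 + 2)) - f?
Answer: -1/21 ≈ -0.047619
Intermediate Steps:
h(f, k) = -5/2 - f (h(f, k) = (-3 - 2)/(0 + 2) - f = -5/2 - f)
1/s(h(10, -8), -21) = 1/(-21) = -1/21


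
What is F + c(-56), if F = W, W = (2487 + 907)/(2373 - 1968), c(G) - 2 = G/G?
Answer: 4609/405 ≈ 11.380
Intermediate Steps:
c(G) = 3 (c(G) = 2 + G/G = 2 + 1 = 3)
W = 3394/405 ≈ 8.3802
F = 3394/405 ≈ 8.3802
F + c(-56) = 3394/405 + 3 = 4609/405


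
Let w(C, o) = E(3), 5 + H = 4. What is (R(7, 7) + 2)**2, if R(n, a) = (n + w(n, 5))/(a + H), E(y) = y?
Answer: 121/9 ≈ 13.444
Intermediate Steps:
H = -1 (H = -5 + 4 = -1)
w(C, o) = 3
R(n, a) = (3 + n)/(-1 + a) (R(n, a) = (n + 3)/(a - 1) = (3 + n)/(-1 + a))
(R(7, 7) + 2)**2 = ((3 + 7)/(-1 + 7) + 2)**2 = (10/6 + 2)**2 = ((1/6)*10 + 2)**2 = (5/3 + 2)**2 = (11/3)**2 = 121/9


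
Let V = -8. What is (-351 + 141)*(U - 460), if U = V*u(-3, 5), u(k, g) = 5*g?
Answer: 138600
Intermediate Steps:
U = -200 (U = -40*5 = -8*25 = -200)
(-351 + 141)*(U - 460) = (-351 + 141)*(-200 - 460) = -210*(-660) = 138600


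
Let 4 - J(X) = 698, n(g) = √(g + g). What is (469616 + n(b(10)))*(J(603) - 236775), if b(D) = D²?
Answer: -111519241904 - 2374690*√2 ≈ -1.1152e+11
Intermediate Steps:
n(g) = √2*√g (n(g) = √(2*g) = √2*√g)
J(X) = -694 (J(X) = 4 - 1*698 = 4 - 698 = -694)
(469616 + n(b(10)))*(J(603) - 236775) = (469616 + √2*√(10²))*(-694 - 236775) = (469616 + √2*√100)*(-237469) = (469616 + √2*10)*(-237469) = (469616 + 10*√2)*(-237469) = -111519241904 - 2374690*√2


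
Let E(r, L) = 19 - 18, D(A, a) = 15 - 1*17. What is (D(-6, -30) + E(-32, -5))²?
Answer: 1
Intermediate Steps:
D(A, a) = -2 (D(A, a) = 15 - 17 = -2)
E(r, L) = 1
(D(-6, -30) + E(-32, -5))² = (-2 + 1)² = (-1)² = 1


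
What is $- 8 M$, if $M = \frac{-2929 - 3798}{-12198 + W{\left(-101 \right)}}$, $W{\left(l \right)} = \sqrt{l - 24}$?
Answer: $- \frac{656447568}{148791329} - \frac{269080 i \sqrt{5}}{148791329} \approx -4.4119 - 0.0040438 i$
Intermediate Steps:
$W{\left(l \right)} = \sqrt{-24 + l}$
$M = - \frac{6727}{-12198 + 5 i \sqrt{5}}$ ($M = \frac{-2929 - 3798}{-12198 + \sqrt{-24 - 101}} = - \frac{6727}{-12198 + \sqrt{-125}} = - \frac{6727}{-12198 + 5 i \sqrt{5}} \approx 0.55148 + 0.00050547 i$)
$- 8 M = - 8 \left(\frac{82055946}{148791329} + \frac{33635 i \sqrt{5}}{148791329}\right) = - \frac{656447568}{148791329} - \frac{269080 i \sqrt{5}}{148791329}$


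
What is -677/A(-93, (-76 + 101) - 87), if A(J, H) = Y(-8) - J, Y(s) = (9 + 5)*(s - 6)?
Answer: 677/103 ≈ 6.5728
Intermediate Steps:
Y(s) = -84 + 14*s (Y(s) = 14*(-6 + s) = -84 + 14*s)
A(J, H) = -196 - J (A(J, H) = (-84 + 14*(-8)) - J = (-84 - 112) - J = -196 - J)
-677/A(-93, (-76 + 101) - 87) = -677/(-196 - 1*(-93)) = -677/(-196 + 93) = -677/(-103) = -677*(-1/103) = 677/103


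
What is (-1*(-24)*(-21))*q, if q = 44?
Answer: -22176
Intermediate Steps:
(-1*(-24)*(-21))*q = (-1*(-24)*(-21))*44 = (24*(-21))*44 = -504*44 = -22176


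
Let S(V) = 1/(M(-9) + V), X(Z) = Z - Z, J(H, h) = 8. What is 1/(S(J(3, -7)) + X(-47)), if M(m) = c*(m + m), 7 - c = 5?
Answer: -28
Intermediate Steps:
c = 2 (c = 7 - 1*5 = 7 - 5 = 2)
M(m) = 4*m (M(m) = 2*(m + m) = 2*(2*m) = 4*m)
X(Z) = 0
S(V) = 1/(-36 + V) (S(V) = 1/(4*(-9) + V) = 1/(-36 + V))
1/(S(J(3, -7)) + X(-47)) = 1/(1/(-36 + 8) + 0) = 1/(1/(-28) + 0) = 1/(-1/28 + 0) = 1/(-1/28) = -28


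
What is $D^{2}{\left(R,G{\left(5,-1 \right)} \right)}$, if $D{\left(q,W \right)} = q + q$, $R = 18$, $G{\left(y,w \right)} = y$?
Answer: $1296$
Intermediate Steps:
$D{\left(q,W \right)} = 2 q$
$D^{2}{\left(R,G{\left(5,-1 \right)} \right)} = \left(2 \cdot 18\right)^{2} = 36^{2} = 1296$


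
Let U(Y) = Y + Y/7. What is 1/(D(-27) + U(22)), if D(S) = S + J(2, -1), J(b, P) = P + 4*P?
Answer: -7/48 ≈ -0.14583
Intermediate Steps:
J(b, P) = 5*P
U(Y) = 8*Y/7 (U(Y) = Y + Y*(⅐) = Y + Y/7 = 8*Y/7)
D(S) = -5 + S (D(S) = S + 5*(-1) = S - 5 = -5 + S)
1/(D(-27) + U(22)) = 1/((-5 - 27) + (8/7)*22) = 1/(-32 + 176/7) = 1/(-48/7) = -7/48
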